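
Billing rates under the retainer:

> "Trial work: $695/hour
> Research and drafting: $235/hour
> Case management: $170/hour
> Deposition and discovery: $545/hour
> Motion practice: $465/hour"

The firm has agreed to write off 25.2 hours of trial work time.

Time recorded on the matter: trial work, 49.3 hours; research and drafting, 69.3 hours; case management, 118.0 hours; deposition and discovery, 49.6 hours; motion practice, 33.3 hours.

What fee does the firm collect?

$95,611.50

Trial work: 49.3 × $695 = $34,263.50
Research and drafting: 69.3 × $235 = $16,285.50
Case management: 118.0 × $170 = $20,060.00
Deposition and discovery: 49.6 × $545 = $27,032.00
Motion practice: 33.3 × $465 = $15,484.50
Subtotal: $113,125.50
Write-off: 25.2 × $695 = $17,514.00
Total: $113,125.50 − $17,514.00 = $95,611.50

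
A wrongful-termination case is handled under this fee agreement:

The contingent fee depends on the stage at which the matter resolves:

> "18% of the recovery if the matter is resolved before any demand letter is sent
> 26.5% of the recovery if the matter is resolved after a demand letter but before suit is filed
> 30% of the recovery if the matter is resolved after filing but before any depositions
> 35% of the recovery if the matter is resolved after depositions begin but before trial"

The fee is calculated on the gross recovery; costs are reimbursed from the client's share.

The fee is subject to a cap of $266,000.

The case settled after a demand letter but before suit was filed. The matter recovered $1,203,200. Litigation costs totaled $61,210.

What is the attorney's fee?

$266,000.00

Fee base is the gross recovery, $1,203,200; costs are reimbursed separately.
The matter settled after a demand letter but before suit was filed, so the 26.5% rate applies.
$1,203,200 × 26.5% = $318,848.00
$318,848.00 exceeds the $266,000 cap, so the fee is capped at $266,000.00.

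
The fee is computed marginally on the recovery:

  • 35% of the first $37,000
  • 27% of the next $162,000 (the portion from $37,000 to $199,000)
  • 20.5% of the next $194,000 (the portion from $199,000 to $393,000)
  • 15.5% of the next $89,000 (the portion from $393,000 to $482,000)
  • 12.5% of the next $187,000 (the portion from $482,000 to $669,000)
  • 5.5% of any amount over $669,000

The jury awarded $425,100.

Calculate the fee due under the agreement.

First $37,000 at 35% = $12,950.00
Next $162,000 at 27% = $43,740.00
Next $194,000 at 20.5% = $39,770.00
Remaining $32,100 at 15.5% = $4,975.50
Fee: $12,950.00 + $43,740.00 + $39,770.00 + $4,975.50 = $101,435.50

$101,435.50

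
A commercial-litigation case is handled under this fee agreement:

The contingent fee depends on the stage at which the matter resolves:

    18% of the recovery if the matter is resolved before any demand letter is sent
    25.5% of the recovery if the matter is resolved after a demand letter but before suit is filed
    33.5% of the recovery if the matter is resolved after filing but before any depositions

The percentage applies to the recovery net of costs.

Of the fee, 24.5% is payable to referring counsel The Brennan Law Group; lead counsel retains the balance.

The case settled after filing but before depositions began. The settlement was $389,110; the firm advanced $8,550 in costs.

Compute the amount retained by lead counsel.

Fee base (net of costs): $389,110 − $8,550 = $380,560
The matter settled after filing but before depositions began, so the 33.5% rate applies.
$380,560 × 33.5% = $127,487.60
Referral share: 24.5% of $127,487.60 = $31,234.46; lead counsel retains $127,487.60 − $31,234.46 = $96,253.14.

$96,253.14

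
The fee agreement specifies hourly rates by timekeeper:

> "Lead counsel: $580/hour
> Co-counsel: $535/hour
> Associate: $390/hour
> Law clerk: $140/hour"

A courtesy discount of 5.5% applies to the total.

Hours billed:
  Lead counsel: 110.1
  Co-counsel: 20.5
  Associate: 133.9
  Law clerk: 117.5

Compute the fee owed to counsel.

Lead counsel: 110.1 × $580 = $63,858.00
Co-counsel: 20.5 × $535 = $10,967.50
Associate: 133.9 × $390 = $52,221.00
Law clerk: 117.5 × $140 = $16,450.00
Subtotal: $143,496.50
Less 5.5% discount: −$7,892.31
Total: $143,496.50 − $7,892.31 = $135,604.19

$135,604.19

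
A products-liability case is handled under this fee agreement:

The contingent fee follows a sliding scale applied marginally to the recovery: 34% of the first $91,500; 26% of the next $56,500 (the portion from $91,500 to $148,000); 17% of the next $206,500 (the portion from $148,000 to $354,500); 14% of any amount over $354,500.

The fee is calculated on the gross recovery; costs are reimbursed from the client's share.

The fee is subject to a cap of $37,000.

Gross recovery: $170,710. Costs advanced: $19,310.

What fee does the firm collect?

Fee base is the gross recovery, $170,710; costs are reimbursed separately.
First $91,500 at 34% = $31,110.00
Next $56,500 at 26% = $14,690.00
Remaining $22,710 at 17% = $3,860.70
Fee: $31,110.00 + $14,690.00 + $3,860.70 = $49,660.70
$49,660.70 exceeds the $37,000 cap, so the fee is capped at $37,000.00.

$37,000.00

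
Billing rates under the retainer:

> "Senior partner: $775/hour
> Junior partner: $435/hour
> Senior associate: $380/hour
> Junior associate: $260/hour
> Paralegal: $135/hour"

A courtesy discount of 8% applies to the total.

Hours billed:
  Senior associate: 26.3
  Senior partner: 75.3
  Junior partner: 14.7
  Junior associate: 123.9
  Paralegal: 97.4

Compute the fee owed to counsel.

Senior partner: 75.3 × $775 = $58,357.50
Junior partner: 14.7 × $435 = $6,394.50
Senior associate: 26.3 × $380 = $9,994.00
Junior associate: 123.9 × $260 = $32,214.00
Paralegal: 97.4 × $135 = $13,149.00
Subtotal: $120,109.00
Less 8% discount: −$9,608.72
Total: $120,109.00 − $9,608.72 = $110,500.28

$110,500.28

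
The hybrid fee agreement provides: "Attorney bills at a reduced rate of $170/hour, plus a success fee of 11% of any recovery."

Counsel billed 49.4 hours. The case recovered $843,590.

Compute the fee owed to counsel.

Hourly: 49.4 × $170 = $8,398.00
Success fee: 11% of $843,590 = $92,794.90
Total: $8,398.00 + $92,794.90 = $101,192.90

$101,192.90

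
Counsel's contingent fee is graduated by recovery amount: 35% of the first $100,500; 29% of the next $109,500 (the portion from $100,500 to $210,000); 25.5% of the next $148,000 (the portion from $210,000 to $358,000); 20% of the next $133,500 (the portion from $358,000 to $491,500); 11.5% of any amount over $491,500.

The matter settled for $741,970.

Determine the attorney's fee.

First $100,500 at 35% = $35,175.00
Next $109,500 at 29% = $31,755.00
Next $148,000 at 25.5% = $37,740.00
Next $133,500 at 20% = $26,700.00
Remaining $250,470 at 11.5% = $28,804.05
Fee: $35,175.00 + $31,755.00 + $37,740.00 + $26,700.00 + $28,804.05 = $160,174.05

$160,174.05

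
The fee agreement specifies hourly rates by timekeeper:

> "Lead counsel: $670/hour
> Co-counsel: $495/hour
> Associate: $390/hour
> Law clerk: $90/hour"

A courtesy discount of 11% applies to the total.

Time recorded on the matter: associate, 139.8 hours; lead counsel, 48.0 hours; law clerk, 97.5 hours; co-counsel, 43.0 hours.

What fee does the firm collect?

$103,900.38

Lead counsel: 48.0 × $670 = $32,160.00
Co-counsel: 43.0 × $495 = $21,285.00
Associate: 139.8 × $390 = $54,522.00
Law clerk: 97.5 × $90 = $8,775.00
Subtotal: $116,742.00
Less 11% discount: −$12,841.62
Total: $116,742.00 − $12,841.62 = $103,900.38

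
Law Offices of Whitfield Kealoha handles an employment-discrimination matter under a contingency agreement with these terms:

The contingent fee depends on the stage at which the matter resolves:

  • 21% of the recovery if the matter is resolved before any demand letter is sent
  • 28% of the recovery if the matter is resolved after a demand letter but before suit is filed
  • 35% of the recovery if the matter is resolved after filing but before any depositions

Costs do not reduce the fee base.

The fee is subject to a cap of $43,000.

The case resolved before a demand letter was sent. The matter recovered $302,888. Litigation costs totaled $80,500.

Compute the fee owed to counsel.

Fee base is the gross recovery, $302,888; costs are reimbursed separately.
The matter resolved before a demand letter was sent, so the 21% rate applies.
$302,888 × 21% = $63,606.48
$63,606.48 exceeds the $43,000 cap, so the fee is capped at $43,000.00.

$43,000.00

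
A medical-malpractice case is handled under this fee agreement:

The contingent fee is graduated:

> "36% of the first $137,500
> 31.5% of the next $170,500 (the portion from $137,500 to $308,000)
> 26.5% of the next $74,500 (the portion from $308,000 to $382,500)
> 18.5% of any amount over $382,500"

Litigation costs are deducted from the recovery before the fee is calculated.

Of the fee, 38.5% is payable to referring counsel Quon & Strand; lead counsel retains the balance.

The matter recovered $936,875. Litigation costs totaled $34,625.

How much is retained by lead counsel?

Fee base (net of costs): $936,875 − $34,625 = $902,250
First $137,500 at 36% = $49,500.00
Next $170,500 at 31.5% = $53,707.50
Next $74,500 at 26.5% = $19,742.50
Remaining $519,750 at 18.5% = $96,153.75
Fee: $49,500.00 + $53,707.50 + $19,742.50 + $96,153.75 = $219,103.75
Referral share: 38.5% of $219,103.75 = $84,354.94; lead counsel retains $219,103.75 − $84,354.94 = $134,748.81.

$134,748.81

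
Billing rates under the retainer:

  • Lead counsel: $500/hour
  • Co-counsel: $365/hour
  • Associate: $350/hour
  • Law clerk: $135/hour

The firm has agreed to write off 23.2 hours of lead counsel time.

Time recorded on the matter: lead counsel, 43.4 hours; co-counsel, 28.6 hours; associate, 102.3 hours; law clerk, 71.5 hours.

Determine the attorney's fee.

Lead counsel: 43.4 × $500 = $21,700.00
Co-counsel: 28.6 × $365 = $10,439.00
Associate: 102.3 × $350 = $35,805.00
Law clerk: 71.5 × $135 = $9,652.50
Subtotal: $77,596.50
Write-off: 23.2 × $500 = $11,600.00
Total: $77,596.50 − $11,600.00 = $65,996.50

$65,996.50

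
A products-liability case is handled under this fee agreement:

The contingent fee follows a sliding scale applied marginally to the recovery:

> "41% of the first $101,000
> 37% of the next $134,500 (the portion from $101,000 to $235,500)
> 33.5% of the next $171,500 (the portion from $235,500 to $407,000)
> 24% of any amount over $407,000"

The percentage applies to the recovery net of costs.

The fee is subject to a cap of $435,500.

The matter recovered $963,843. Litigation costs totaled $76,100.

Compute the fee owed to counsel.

Fee base (net of costs): $963,843 − $76,100 = $887,743
First $101,000 at 41% = $41,410.00
Next $134,500 at 37% = $49,765.00
Next $171,500 at 33.5% = $57,452.50
Remaining $480,743 at 24% = $115,378.32
Fee: $41,410.00 + $49,765.00 + $57,452.50 + $115,378.32 = $264,005.82
$264,005.82 is under the $435,500 cap.

$264,005.82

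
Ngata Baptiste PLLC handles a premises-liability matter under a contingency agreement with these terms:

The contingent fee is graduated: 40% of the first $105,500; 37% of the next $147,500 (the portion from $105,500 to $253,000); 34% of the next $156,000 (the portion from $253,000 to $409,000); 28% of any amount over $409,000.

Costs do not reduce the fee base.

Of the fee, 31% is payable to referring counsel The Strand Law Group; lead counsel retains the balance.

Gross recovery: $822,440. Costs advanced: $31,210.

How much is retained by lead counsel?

$183,248.96

Fee base is the gross recovery, $822,440; costs are reimbursed separately.
First $105,500 at 40% = $42,200.00
Next $147,500 at 37% = $54,575.00
Next $156,000 at 34% = $53,040.00
Remaining $413,440 at 28% = $115,763.20
Fee: $42,200.00 + $54,575.00 + $53,040.00 + $115,763.20 = $265,578.20
Referral share: 31% of $265,578.20 = $82,329.24; lead counsel retains $265,578.20 − $82,329.24 = $183,248.96.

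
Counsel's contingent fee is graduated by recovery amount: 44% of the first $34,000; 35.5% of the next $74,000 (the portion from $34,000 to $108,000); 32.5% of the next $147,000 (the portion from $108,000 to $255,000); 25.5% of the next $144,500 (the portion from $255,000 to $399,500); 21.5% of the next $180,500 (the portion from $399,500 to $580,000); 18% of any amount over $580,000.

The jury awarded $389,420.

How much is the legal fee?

First $34,000 at 44% = $14,960.00
Next $74,000 at 35.5% = $26,270.00
Next $147,000 at 32.5% = $47,775.00
Remaining $134,420 at 25.5% = $34,277.10
Fee: $14,960.00 + $26,270.00 + $47,775.00 + $34,277.10 = $123,282.10

$123,282.10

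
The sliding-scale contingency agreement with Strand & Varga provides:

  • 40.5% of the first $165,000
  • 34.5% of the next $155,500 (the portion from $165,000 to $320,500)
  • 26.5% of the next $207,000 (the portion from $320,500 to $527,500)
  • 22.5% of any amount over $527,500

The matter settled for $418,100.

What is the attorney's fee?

$146,336.50

First $165,000 at 40.5% = $66,825.00
Next $155,500 at 34.5% = $53,647.50
Remaining $97,600 at 26.5% = $25,864.00
Fee: $66,825.00 + $53,647.50 + $25,864.00 = $146,336.50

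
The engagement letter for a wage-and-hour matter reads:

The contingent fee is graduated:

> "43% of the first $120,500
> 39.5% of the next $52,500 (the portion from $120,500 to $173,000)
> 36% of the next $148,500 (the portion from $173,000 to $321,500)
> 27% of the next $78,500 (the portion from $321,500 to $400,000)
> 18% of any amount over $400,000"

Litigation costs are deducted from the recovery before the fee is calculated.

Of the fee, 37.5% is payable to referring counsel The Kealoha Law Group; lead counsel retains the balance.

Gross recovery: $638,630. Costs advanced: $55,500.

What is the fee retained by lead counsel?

$112,606.81

Fee base (net of costs): $638,630 − $55,500 = $583,130
First $120,500 at 43% = $51,815.00
Next $52,500 at 39.5% = $20,737.50
Next $148,500 at 36% = $53,460.00
Next $78,500 at 27% = $21,195.00
Remaining $183,130 at 18% = $32,963.40
Fee: $51,815.00 + $20,737.50 + $53,460.00 + $21,195.00 + $32,963.40 = $180,170.90
Referral share: 37.5% of $180,170.90 = $67,564.09; lead counsel retains $180,170.90 − $67,564.09 = $112,606.81.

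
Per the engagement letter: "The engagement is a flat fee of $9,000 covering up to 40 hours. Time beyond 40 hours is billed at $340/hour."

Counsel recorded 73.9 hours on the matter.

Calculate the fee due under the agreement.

$20,526.00

Flat fee: $9,000.00
Excess hours: 73.9 − 40 = 33.9
Overrun: 33.9 × $340 = $11,526.00
Total: $9,000.00 + $11,526.00 = $20,526.00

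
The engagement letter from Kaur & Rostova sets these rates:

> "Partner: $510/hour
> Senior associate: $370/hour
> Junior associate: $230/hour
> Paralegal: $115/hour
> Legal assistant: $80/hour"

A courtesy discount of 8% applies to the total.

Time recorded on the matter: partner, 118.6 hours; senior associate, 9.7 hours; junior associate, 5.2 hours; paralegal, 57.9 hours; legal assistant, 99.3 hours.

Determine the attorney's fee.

Partner: 118.6 × $510 = $60,486.00
Senior associate: 9.7 × $370 = $3,589.00
Junior associate: 5.2 × $230 = $1,196.00
Paralegal: 57.9 × $115 = $6,658.50
Legal assistant: 99.3 × $80 = $7,944.00
Subtotal: $79,873.50
Less 8% discount: −$6,389.88
Total: $79,873.50 − $6,389.88 = $73,483.62

$73,483.62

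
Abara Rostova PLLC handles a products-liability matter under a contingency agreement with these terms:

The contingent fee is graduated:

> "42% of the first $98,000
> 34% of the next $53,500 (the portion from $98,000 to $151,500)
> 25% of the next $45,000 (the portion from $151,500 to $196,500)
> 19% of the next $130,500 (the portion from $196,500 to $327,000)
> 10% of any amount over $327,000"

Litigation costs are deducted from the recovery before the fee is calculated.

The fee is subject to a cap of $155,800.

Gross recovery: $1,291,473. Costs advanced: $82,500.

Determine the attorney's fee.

$155,800.00

Fee base (net of costs): $1,291,473 − $82,500 = $1,208,973
First $98,000 at 42% = $41,160.00
Next $53,500 at 34% = $18,190.00
Next $45,000 at 25% = $11,250.00
Next $130,500 at 19% = $24,795.00
Remaining $881,973 at 10% = $88,197.30
Fee: $41,160.00 + $18,190.00 + $11,250.00 + $24,795.00 + $88,197.30 = $183,592.30
$183,592.30 exceeds the $155,800 cap, so the fee is capped at $155,800.00.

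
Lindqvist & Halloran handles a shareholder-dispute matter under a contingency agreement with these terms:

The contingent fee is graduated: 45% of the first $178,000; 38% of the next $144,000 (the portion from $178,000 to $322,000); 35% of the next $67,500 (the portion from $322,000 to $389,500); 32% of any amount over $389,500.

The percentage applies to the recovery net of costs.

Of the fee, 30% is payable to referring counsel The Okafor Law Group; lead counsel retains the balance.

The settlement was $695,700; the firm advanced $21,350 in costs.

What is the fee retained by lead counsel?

$174,717.90

Fee base (net of costs): $695,700 − $21,350 = $674,350
First $178,000 at 45% = $80,100.00
Next $144,000 at 38% = $54,720.00
Next $67,500 at 35% = $23,625.00
Remaining $284,850 at 32% = $91,152.00
Fee: $80,100.00 + $54,720.00 + $23,625.00 + $91,152.00 = $249,597.00
Referral share: 30% of $249,597.00 = $74,879.10; lead counsel retains $249,597.00 − $74,879.10 = $174,717.90.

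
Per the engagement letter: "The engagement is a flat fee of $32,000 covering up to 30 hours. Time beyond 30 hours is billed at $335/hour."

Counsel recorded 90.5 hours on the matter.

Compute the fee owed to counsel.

Flat fee: $32,000.00
Excess hours: 90.5 − 30 = 60.5
Overrun: 60.5 × $335 = $20,267.50
Total: $32,000.00 + $20,267.50 = $52,267.50

$52,267.50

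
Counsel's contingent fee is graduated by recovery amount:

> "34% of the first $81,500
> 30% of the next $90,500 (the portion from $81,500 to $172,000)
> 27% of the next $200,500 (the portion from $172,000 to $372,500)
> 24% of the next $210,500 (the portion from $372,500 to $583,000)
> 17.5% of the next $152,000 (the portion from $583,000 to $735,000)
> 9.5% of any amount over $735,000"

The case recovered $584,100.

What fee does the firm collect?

First $81,500 at 34% = $27,710.00
Next $90,500 at 30% = $27,150.00
Next $200,500 at 27% = $54,135.00
Next $210,500 at 24% = $50,520.00
Remaining $1,100 at 17.5% = $192.50
Fee: $27,710.00 + $27,150.00 + $54,135.00 + $50,520.00 + $192.50 = $159,707.50

$159,707.50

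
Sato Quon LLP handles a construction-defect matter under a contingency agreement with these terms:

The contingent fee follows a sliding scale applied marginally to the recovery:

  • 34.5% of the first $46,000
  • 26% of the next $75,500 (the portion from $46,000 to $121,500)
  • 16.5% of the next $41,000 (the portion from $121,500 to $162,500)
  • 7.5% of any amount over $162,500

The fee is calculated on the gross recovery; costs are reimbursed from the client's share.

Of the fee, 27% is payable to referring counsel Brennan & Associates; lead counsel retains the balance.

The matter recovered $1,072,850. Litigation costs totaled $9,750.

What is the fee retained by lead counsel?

Fee base is the gross recovery, $1,072,850; costs are reimbursed separately.
First $46,000 at 34.5% = $15,870.00
Next $75,500 at 26% = $19,630.00
Next $41,000 at 16.5% = $6,765.00
Remaining $910,350 at 7.5% = $68,276.25
Fee: $15,870.00 + $19,630.00 + $6,765.00 + $68,276.25 = $110,541.25
Referral share: 27% of $110,541.25 = $29,846.14; lead counsel retains $110,541.25 − $29,846.14 = $80,695.11.

$80,695.11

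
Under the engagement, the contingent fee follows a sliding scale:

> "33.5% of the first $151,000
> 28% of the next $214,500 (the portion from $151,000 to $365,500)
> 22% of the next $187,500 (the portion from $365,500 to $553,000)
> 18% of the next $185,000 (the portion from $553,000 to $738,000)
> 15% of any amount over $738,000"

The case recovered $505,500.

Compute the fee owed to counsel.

First $151,000 at 33.5% = $50,585.00
Next $214,500 at 28% = $60,060.00
Remaining $140,000 at 22% = $30,800.00
Fee: $50,585.00 + $60,060.00 + $30,800.00 = $141,445.00

$141,445.00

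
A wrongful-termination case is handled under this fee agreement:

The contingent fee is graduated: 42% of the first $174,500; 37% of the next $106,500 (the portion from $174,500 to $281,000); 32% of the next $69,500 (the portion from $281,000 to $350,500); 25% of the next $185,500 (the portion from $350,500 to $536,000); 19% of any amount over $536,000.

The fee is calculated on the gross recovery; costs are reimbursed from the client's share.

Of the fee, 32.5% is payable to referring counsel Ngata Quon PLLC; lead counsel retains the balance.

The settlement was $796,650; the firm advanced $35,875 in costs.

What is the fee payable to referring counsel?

$75,020.89

Fee base is the gross recovery, $796,650; costs are reimbursed separately.
First $174,500 at 42% = $73,290.00
Next $106,500 at 37% = $39,405.00
Next $69,500 at 32% = $22,240.00
Next $185,500 at 25% = $46,375.00
Remaining $260,650 at 19% = $49,523.50
Fee: $73,290.00 + $39,405.00 + $22,240.00 + $46,375.00 + $49,523.50 = $230,833.50
Referral share: 32.5% of $230,833.50 = $75,020.89; lead counsel retains $230,833.50 − $75,020.89 = $155,812.61.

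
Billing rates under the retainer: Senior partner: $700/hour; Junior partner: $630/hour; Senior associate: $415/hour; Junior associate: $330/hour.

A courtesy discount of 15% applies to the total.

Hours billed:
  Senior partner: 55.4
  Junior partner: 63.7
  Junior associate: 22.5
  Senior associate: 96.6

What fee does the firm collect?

Senior partner: 55.4 × $700 = $38,780.00
Junior partner: 63.7 × $630 = $40,131.00
Senior associate: 96.6 × $415 = $40,089.00
Junior associate: 22.5 × $330 = $7,425.00
Subtotal: $126,425.00
Less 15% discount: −$18,963.75
Total: $126,425.00 − $18,963.75 = $107,461.25

$107,461.25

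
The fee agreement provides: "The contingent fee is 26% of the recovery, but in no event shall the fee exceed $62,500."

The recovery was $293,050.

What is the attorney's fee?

$62,500.00

26% of $293,050 = $76,193.00
That exceeds the $62,500 cap, so the fee is capped at $62,500.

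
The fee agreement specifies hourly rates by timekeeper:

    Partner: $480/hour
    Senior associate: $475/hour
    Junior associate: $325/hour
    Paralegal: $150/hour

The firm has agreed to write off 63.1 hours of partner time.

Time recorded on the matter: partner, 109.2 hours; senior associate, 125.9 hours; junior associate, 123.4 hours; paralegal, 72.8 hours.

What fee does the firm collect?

$132,955.50

Partner: 109.2 × $480 = $52,416.00
Senior associate: 125.9 × $475 = $59,802.50
Junior associate: 123.4 × $325 = $40,105.00
Paralegal: 72.8 × $150 = $10,920.00
Subtotal: $163,243.50
Write-off: 63.1 × $480 = $30,288.00
Total: $163,243.50 − $30,288.00 = $132,955.50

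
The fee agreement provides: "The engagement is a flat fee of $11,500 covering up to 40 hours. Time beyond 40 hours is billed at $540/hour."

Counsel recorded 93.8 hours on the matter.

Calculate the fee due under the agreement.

Flat fee: $11,500.00
Excess hours: 93.8 − 40 = 53.8
Overrun: 53.8 × $540 = $29,052.00
Total: $11,500.00 + $29,052.00 = $40,552.00

$40,552.00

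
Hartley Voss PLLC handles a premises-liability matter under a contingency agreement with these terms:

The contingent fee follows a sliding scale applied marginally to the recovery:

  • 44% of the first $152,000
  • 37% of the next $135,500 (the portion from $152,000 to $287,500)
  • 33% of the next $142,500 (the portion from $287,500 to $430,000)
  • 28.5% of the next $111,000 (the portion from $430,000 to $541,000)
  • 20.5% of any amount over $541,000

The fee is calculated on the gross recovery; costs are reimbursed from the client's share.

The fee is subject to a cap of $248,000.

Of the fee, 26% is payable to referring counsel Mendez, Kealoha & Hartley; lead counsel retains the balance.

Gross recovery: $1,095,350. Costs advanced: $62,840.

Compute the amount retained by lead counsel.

Fee base is the gross recovery, $1,095,350; costs are reimbursed separately.
First $152,000 at 44% = $66,880.00
Next $135,500 at 37% = $50,135.00
Next $142,500 at 33% = $47,025.00
Next $111,000 at 28.5% = $31,635.00
Remaining $554,350 at 20.5% = $113,641.75
Fee: $66,880.00 + $50,135.00 + $47,025.00 + $31,635.00 + $113,641.75 = $309,316.75
$309,316.75 exceeds the $248,000 cap, so the fee is capped at $248,000.00.
Referral share: 26% of $248,000.00 = $64,480.00; lead counsel retains $248,000.00 − $64,480.00 = $183,520.00.

$183,520.00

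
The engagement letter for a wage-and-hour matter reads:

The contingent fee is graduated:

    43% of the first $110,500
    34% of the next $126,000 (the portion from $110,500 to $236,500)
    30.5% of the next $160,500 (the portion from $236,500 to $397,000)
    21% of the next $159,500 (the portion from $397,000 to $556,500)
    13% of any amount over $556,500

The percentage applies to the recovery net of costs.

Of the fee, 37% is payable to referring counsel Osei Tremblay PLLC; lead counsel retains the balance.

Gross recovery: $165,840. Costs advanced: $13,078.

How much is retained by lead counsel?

Fee base (net of costs): $165,840 − $13,078 = $152,762
First $110,500 at 43% = $47,515.00
Remaining $42,262 at 34% = $14,369.08
Fee: $47,515.00 + $14,369.08 = $61,884.08
Referral share: 37% of $61,884.08 = $22,897.11; lead counsel retains $61,884.08 − $22,897.11 = $38,986.97.

$38,986.97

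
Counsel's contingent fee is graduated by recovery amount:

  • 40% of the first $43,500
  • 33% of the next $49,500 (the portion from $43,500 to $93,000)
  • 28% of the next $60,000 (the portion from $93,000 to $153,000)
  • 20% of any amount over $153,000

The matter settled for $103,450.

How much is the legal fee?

First $43,500 at 40% = $17,400.00
Next $49,500 at 33% = $16,335.00
Remaining $10,450 at 28% = $2,926.00
Fee: $17,400.00 + $16,335.00 + $2,926.00 = $36,661.00

$36,661.00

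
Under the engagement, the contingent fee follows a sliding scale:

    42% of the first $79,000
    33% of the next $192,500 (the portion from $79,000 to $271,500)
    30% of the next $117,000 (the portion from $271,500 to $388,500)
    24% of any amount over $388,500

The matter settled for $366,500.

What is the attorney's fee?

First $79,000 at 42% = $33,180.00
Next $192,500 at 33% = $63,525.00
Remaining $95,000 at 30% = $28,500.00
Fee: $33,180.00 + $63,525.00 + $28,500.00 = $125,205.00

$125,205.00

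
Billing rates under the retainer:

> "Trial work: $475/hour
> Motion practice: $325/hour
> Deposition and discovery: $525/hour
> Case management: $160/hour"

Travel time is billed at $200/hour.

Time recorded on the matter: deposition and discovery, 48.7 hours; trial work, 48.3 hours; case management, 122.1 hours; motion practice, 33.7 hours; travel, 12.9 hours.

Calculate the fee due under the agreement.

Trial work: 48.3 × $475 = $22,942.50
Motion practice: 33.7 × $325 = $10,952.50
Deposition and discovery: 48.7 × $525 = $25,567.50
Case management: 122.1 × $160 = $19,536.00
Subtotal: $22,942.50 + $10,952.50 + $25,567.50 + $19,536.00 = $78,998.50
Travel: 12.9 × $200 = $2,580.00
Total: $78,998.50 + $2,580.00 = $81,578.50

$81,578.50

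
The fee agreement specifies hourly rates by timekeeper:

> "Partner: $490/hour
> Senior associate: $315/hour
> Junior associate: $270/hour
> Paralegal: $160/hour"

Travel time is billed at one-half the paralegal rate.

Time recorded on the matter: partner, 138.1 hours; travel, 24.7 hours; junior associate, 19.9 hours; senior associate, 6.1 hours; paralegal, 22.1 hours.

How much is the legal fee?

Partner: 138.1 × $490 = $67,669.00
Senior associate: 6.1 × $315 = $1,921.50
Junior associate: 19.9 × $270 = $5,373.00
Paralegal: 22.1 × $160 = $3,536.00
Subtotal: $67,669.00 + $1,921.50 + $5,373.00 + $3,536.00 = $78,499.50
Travel: 24.7 × ($160 ÷ 2) = 24.7 × $80.00 = $1,976.00
Total: $78,499.50 + $1,976.00 = $80,475.50

$80,475.50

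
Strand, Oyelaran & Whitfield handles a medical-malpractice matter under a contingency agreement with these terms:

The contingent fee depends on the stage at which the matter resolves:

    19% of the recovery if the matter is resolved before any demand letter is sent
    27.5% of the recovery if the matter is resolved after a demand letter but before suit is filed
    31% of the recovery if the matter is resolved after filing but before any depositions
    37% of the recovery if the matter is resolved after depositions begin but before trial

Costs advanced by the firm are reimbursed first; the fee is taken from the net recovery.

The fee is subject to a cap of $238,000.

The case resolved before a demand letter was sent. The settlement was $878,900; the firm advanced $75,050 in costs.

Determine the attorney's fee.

$152,731.50

Fee base (net of costs): $878,900 − $75,050 = $803,850
The matter resolved before a demand letter was sent, so the 19% rate applies.
$803,850 × 19% = $152,731.50
$152,731.50 is under the $238,000 cap.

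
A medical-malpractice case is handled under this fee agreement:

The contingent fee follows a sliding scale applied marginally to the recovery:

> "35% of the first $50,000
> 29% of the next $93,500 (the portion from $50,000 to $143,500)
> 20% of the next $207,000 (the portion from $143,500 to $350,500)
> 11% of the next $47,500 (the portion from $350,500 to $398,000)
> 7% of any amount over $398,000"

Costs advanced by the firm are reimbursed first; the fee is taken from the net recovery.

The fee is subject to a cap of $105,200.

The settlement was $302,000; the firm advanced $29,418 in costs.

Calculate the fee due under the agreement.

Fee base (net of costs): $302,000 − $29,418 = $272,582
First $50,000 at 35% = $17,500.00
Next $93,500 at 29% = $27,115.00
Remaining $129,082 at 20% = $25,816.40
Fee: $17,500.00 + $27,115.00 + $25,816.40 = $70,431.40
$70,431.40 is under the $105,200 cap.

$70,431.40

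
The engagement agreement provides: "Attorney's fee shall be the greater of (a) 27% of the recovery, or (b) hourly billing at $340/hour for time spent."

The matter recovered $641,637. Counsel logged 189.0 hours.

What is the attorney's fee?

(a) 27% of $641,637 = $173,241.99
(b) 189.0 × $340 = $64,260.00
The greater is (a): $173,241.99.

$173,241.99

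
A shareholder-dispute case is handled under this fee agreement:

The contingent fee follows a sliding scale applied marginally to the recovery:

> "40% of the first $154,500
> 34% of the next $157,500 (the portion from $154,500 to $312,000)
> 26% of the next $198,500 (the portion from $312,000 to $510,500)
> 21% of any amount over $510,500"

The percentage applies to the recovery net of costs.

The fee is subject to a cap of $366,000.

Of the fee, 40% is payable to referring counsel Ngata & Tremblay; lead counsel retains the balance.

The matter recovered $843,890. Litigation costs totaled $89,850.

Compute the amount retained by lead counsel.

Fee base (net of costs): $843,890 − $89,850 = $754,040
First $154,500 at 40% = $61,800.00
Next $157,500 at 34% = $53,550.00
Next $198,500 at 26% = $51,610.00
Remaining $243,540 at 21% = $51,143.40
Fee: $61,800.00 + $53,550.00 + $51,610.00 + $51,143.40 = $218,103.40
$218,103.40 is under the $366,000 cap.
Referral share: 40% of $218,103.40 = $87,241.36; lead counsel retains $218,103.40 − $87,241.36 = $130,862.04.

$130,862.04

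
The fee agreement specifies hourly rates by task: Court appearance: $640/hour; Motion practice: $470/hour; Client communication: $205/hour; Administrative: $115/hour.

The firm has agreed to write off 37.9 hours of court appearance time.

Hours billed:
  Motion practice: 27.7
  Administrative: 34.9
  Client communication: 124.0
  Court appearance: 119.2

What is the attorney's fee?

$94,484.50

Court appearance: 119.2 × $640 = $76,288.00
Motion practice: 27.7 × $470 = $13,019.00
Client communication: 124.0 × $205 = $25,420.00
Administrative: 34.9 × $115 = $4,013.50
Subtotal: $118,740.50
Write-off: 37.9 × $640 = $24,256.00
Total: $118,740.50 − $24,256.00 = $94,484.50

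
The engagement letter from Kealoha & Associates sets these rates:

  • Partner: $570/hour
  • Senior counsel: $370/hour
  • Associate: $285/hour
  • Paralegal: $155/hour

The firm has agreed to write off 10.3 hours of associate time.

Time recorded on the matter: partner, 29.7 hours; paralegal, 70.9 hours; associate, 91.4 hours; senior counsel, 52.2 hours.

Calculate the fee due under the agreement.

$70,346.00

Partner: 29.7 × $570 = $16,929.00
Senior counsel: 52.2 × $370 = $19,314.00
Associate: 91.4 × $285 = $26,049.00
Paralegal: 70.9 × $155 = $10,989.50
Subtotal: $73,281.50
Write-off: 10.3 × $285 = $2,935.50
Total: $73,281.50 − $2,935.50 = $70,346.00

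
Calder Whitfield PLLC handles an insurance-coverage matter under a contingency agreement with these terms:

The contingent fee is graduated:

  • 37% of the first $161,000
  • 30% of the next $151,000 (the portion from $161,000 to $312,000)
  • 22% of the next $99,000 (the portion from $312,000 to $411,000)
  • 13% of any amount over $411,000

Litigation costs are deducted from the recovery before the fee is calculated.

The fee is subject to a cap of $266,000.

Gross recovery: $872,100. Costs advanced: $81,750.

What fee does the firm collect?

Fee base (net of costs): $872,100 − $81,750 = $790,350
First $161,000 at 37% = $59,570.00
Next $151,000 at 30% = $45,300.00
Next $99,000 at 22% = $21,780.00
Remaining $379,350 at 13% = $49,315.50
Fee: $59,570.00 + $45,300.00 + $21,780.00 + $49,315.50 = $175,965.50
$175,965.50 is under the $266,000 cap.

$175,965.50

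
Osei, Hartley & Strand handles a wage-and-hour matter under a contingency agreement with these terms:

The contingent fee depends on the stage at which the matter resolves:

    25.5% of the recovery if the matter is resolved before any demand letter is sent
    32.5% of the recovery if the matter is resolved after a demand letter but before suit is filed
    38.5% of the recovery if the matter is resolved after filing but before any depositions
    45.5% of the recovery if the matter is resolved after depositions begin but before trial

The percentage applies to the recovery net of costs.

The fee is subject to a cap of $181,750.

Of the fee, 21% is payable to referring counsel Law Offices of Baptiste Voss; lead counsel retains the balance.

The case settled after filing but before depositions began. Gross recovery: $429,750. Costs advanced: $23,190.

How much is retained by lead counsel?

$123,655.22

Fee base (net of costs): $429,750 − $23,190 = $406,560
The matter settled after filing but before depositions began, so the 38.5% rate applies.
$406,560 × 38.5% = $156,525.60
$156,525.60 is under the $181,750 cap.
Referral share: 21% of $156,525.60 = $32,870.38; lead counsel retains $156,525.60 − $32,870.38 = $123,655.22.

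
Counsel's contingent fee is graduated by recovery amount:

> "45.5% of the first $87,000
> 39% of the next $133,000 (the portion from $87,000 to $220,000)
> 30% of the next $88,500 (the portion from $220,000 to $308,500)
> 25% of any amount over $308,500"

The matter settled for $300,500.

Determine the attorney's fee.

First $87,000 at 45.5% = $39,585.00
Next $133,000 at 39% = $51,870.00
Remaining $80,500 at 30% = $24,150.00
Fee: $39,585.00 + $51,870.00 + $24,150.00 = $115,605.00

$115,605.00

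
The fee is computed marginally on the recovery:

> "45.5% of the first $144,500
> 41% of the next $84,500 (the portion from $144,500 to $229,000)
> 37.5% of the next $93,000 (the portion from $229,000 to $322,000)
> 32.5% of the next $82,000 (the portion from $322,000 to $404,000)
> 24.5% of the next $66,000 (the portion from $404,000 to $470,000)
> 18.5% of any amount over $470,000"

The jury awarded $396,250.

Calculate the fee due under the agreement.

First $144,500 at 45.5% = $65,747.50
Next $84,500 at 41% = $34,645.00
Next $93,000 at 37.5% = $34,875.00
Remaining $74,250 at 32.5% = $24,131.25
Fee: $65,747.50 + $34,645.00 + $34,875.00 + $24,131.25 = $159,398.75

$159,398.75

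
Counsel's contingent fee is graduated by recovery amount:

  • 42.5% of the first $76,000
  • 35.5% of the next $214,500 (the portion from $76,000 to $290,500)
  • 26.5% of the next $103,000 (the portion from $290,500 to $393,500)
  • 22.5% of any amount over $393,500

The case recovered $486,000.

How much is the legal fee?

First $76,000 at 42.5% = $32,300.00
Next $214,500 at 35.5% = $76,147.50
Next $103,000 at 26.5% = $27,295.00
Remaining $92,500 at 22.5% = $20,812.50
Fee: $32,300.00 + $76,147.50 + $27,295.00 + $20,812.50 = $156,555.00

$156,555.00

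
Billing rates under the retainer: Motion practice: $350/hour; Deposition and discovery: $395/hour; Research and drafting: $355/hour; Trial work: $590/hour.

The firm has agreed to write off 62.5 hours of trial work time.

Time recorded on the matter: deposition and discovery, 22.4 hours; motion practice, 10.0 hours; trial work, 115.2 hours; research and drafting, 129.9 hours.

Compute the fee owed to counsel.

Motion practice: 10.0 × $350 = $3,500.00
Deposition and discovery: 22.4 × $395 = $8,848.00
Research and drafting: 129.9 × $355 = $46,114.50
Trial work: 115.2 × $590 = $67,968.00
Subtotal: $126,430.50
Write-off: 62.5 × $590 = $36,875.00
Total: $126,430.50 − $36,875.00 = $89,555.50

$89,555.50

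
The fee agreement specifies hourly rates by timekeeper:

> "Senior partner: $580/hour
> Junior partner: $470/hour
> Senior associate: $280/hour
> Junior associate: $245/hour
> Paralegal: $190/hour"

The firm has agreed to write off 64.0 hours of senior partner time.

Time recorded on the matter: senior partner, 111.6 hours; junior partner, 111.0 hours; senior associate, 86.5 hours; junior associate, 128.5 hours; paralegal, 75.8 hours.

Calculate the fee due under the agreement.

Senior partner: 111.6 × $580 = $64,728.00
Junior partner: 111.0 × $470 = $52,170.00
Senior associate: 86.5 × $280 = $24,220.00
Junior associate: 128.5 × $245 = $31,482.50
Paralegal: 75.8 × $190 = $14,402.00
Subtotal: $187,002.50
Write-off: 64.0 × $580 = $37,120.00
Total: $187,002.50 − $37,120.00 = $149,882.50

$149,882.50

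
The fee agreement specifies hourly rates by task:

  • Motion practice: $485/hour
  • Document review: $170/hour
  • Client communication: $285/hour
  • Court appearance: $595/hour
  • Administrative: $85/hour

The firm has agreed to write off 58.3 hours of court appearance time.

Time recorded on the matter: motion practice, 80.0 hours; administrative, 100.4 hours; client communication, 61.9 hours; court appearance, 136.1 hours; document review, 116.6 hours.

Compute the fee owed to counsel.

Motion practice: 80.0 × $485 = $38,800.00
Document review: 116.6 × $170 = $19,822.00
Client communication: 61.9 × $285 = $17,641.50
Court appearance: 136.1 × $595 = $80,979.50
Administrative: 100.4 × $85 = $8,534.00
Subtotal: $165,777.00
Write-off: 58.3 × $595 = $34,688.50
Total: $165,777.00 − $34,688.50 = $131,088.50

$131,088.50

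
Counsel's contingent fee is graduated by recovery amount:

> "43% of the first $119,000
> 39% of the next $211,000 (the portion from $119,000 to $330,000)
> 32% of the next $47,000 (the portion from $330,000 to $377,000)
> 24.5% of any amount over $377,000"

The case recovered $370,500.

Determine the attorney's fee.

$146,420.00

First $119,000 at 43% = $51,170.00
Next $211,000 at 39% = $82,290.00
Remaining $40,500 at 32% = $12,960.00
Fee: $51,170.00 + $82,290.00 + $12,960.00 = $146,420.00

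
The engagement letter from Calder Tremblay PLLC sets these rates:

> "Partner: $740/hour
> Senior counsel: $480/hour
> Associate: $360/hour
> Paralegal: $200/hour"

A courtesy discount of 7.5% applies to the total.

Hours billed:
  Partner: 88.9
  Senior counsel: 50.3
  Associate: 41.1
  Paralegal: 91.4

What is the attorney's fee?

Partner: 88.9 × $740 = $65,786.00
Senior counsel: 50.3 × $480 = $24,144.00
Associate: 41.1 × $360 = $14,796.00
Paralegal: 91.4 × $200 = $18,280.00
Subtotal: $123,006.00
Less 7.5% discount: −$9,225.45
Total: $123,006.00 − $9,225.45 = $113,780.55

$113,780.55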